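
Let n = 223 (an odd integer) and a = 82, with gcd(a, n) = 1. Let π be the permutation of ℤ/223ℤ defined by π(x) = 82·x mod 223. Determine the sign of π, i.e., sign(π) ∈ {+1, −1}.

Orbit of 128 under x↦82x: [128, 15, 115, 64, 119, 169, 32]… (length divides ord_223(82)).
Cycle type of π: 37×6 + 1; total 7 cycles.
Σ(ℓ_i−1) = 223−7 = 216; sign = (−1)^216 = +1.

+1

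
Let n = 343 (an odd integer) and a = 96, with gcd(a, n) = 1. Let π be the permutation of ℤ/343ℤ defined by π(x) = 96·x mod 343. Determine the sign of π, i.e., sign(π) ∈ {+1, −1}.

-1

Orbit of 213 under x↦96x: [213, 211, 19, 109, 174, 240, 59]… (length divides ord_343(96)).
The orbit structure of x ↦ 96x mod 343: 4 orbits of sizes [294, 42, 6, 1].
sign(π) = (−1)^{n − #cycles} = (−1)^{343−4} = (−1)^339 = -1.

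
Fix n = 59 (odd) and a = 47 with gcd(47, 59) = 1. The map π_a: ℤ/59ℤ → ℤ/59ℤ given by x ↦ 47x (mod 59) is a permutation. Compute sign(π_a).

Orbit of 30 under x↦47x: [30, 53, 13, 21, 43, 15, 56]… (length divides ord_59(47)).
Cycle lengths of π_47 on ℤ/59ℤ: [58, 1]; 2 cycles in total.
2 cycles on 59: each ℓ→(−1)^(ℓ−1), product (−1)^57 = -1.

-1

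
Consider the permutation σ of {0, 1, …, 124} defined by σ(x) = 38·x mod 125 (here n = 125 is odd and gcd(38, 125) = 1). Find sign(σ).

-1

Trace 59: π^k(59) = [59, 117, 71, 73, 24, 37, 31] for k=0..6.
Cycle type of π: 100 + 20 + 4 + 1; total 4 cycles.
n − c = 125 − 4 = 121; sign = (−1)^121 = -1.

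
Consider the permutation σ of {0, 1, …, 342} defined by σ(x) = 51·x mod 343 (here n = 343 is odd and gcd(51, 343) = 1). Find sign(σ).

Start at x=233: 233 → 221 → 295 → 296 → 4 → 204 → 114 → … (one orbit).
π_51 has 7 disjoint cycles with lengths [147, 147, 21, 21, 3, 3, 1] on {0,…,342}.
7 cycles on 343: each ℓ→(−1)^(ℓ−1), product (−1)^336 = +1.
The Jacobi symbol (51|343) = +1 (Zolotarev) agrees.

+1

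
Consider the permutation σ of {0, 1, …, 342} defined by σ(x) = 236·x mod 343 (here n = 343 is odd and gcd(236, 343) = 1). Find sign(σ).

-1

Start at x=255: 255 → 155 → 222 → 256 → 48 → 9 → 66 → … (one orbit).
The orbit structure of x ↦ 236x mod 343: 4 orbits of sizes [294, 42, 6, 1].
Σ(ℓ_i−1) = 343−4 = 339; sign = (−1)^339 = -1.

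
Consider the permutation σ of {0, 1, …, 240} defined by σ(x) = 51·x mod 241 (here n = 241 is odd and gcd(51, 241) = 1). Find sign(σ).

Orbit of 218 under x↦51x: [218, 32, 186, 87, 99, 229, 111]… (length divides ord_241(51)).
Cycle type of π: 240 + 1; total 2 cycles.
With 2 cycles on 241 points, sign = (−1)^{241−2} = -1.

-1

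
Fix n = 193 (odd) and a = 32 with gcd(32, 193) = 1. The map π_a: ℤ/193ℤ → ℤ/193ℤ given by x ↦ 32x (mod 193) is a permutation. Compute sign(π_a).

Orbit of 42 under x↦32x: [42, 186, 162, 166, 101, 144, 169]… (length divides ord_193(32)).
3 cycles of lengths [96, 96, 1].
n − c = 193 − 3 = 190; sign = (−1)^190 = +1.

+1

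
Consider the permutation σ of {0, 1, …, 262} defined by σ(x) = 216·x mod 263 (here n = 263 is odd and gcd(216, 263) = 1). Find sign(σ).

+1

Start at x=69: 69 → 176 → 144 → 70 → 129 → 249 → 132 → … (one orbit).
Cycle lengths of π_216 on ℤ/263ℤ: [131, 131, 1]; 3 cycles in total.
263 − 3 = 260 transpositions; sign(π) = (−1)^260 = +1.
(216|263)_J = +1 (Zolotarev's lemma cross-check).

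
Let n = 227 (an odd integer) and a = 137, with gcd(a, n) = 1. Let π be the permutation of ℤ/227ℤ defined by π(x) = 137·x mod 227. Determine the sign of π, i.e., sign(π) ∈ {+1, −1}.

-1

Trace 93: π^k(93) = [93, 29, 114, 182, 191, 62, 95] for k=0..6.
Decompose π into cycles: lengths [226, 1] (2 cycles, including the fixed point 0).
With 2 cycles on 227 points, sign = (−1)^{227−2} = -1.
Check: (137/227) = -1 by Zolotarev.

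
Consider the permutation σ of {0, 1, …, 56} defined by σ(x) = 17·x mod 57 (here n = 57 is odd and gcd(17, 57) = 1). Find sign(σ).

Orbit of 16 under x↦17x: [16, 44, 7, 5, 28, 20, 55]… (length divides ord_57(17)).
Cycle type of π: 18×2 + 9×2 + 2 + 1; total 6 cycles.
sign(π) = (−1)^{n − #cycles} = (−1)^{57−6} = (−1)^51 = -1.

-1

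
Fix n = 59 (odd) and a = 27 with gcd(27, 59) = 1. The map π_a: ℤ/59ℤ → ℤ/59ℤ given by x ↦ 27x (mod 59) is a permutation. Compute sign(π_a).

+1

Start at x=35: 35 → 1 → 27 → 21 → 36 → 28 → 48 → … (one orbit).
3 cycles of lengths [29, 29, 1].
3 cycles on 59: each ℓ→(−1)^(ℓ−1), product (−1)^56 = +1.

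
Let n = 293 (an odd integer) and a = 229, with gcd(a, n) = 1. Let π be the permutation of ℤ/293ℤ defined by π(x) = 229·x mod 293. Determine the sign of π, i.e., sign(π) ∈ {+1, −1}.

+1

Trace 56: π^k(56) = [56, 225, 250, 115, 258, 189, 210] for k=0..6.
5 cycles of lengths [73, 73, 73, 73, 1].
n − c = 293 − 5 = 288; sign = (−1)^288 = +1.
Check: (229/293) = +1 by Zolotarev.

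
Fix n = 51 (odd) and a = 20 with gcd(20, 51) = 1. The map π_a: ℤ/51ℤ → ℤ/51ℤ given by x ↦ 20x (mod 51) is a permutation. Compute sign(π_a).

Start at x=1: 1 → 20 → 43 → 44 → 13 → 5 → 49 → … (one orbit).
Decompose π into cycles: lengths [16, 16, 16, 2, 1] (5 cycles, including the fixed point 0).
Σ(ℓ_i−1) = 51−5 = 46; sign = (−1)^46 = +1.

+1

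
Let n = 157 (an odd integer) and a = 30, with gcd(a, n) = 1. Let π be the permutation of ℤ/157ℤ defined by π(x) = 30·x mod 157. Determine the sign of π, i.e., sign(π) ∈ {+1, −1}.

+1

Orbit of 11 under x↦30x: [11, 16, 9, 113, 93, 121, 19]… (length divides ord_157(30)).
π_30 has 5 disjoint cycles with lengths [39, 39, 39, 39, 1] on {0,…,156}.
n − c = 157 − 5 = 152; sign = (−1)^152 = +1.
The Jacobi symbol (30|157) = +1 (Zolotarev) agrees.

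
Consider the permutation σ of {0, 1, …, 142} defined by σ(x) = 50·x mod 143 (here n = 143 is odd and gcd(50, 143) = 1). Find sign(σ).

+1

Orbit of 128 under x↦50x: [128, 108, 109, 16, 85, 103, 2]… (length divides ord_143(50)).
5 cycles of lengths [60, 60, 12, 10, 1].
sign(π) = (−1)^{n − #cycles} = (−1)^{143−5} = (−1)^138 = +1.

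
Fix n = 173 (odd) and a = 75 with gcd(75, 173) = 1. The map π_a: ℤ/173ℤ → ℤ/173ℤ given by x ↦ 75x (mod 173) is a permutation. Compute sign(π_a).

Orbit of 33 under x↦75x: [33, 53, 169, 46, 163, 115, 148]… (length divides ord_173(75)).
Cycle type of π: 172 + 1; total 2 cycles.
173 − 2 = 171 transpositions; sign(π) = (−1)^171 = -1.
Via Zolotarev, sign(π_{75}) = (75|173) = -1.

-1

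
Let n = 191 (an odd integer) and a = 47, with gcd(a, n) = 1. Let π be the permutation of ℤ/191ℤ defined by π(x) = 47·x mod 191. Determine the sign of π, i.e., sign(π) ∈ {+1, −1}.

-1

Orbit of 23 under x↦47x: [23, 126, 1, 47, 108, 110, 13]… (length divides ord_191(47)).
Cycle type of π: 190 + 1; total 2 cycles.
Σ(ℓ_i−1) = 191−2 = 189; sign = (−1)^189 = -1.
Via Zolotarev, sign(π_{47}) = (47|191) = -1.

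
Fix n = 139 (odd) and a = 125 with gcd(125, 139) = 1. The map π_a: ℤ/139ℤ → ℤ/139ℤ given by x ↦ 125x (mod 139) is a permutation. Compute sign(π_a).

Orbit of 63 under x↦125x: [63, 91, 116, 44, 79, 6, 55]… (length divides ord_139(125)).
Cycle type of π: 23×6 + 1; total 7 cycles.
Σ(ℓ_i−1) = 139−7 = 132; sign = (−1)^132 = +1.
(125|139)_J = +1 (Zolotarev's lemma cross-check).

+1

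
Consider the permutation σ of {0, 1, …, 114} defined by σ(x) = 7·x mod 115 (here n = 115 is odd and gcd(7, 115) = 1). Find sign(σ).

Start at x=54: 54 → 33 → 1 → 7 → 49 → 113 → 101 → … (one orbit).
Decompose π into cycles: lengths [44, 44, 22, 4, 1] (5 cycles, including the fixed point 0).
With 5 cycles on 115 points, sign = (−1)^{115−5} = +1.
Check: (7/115) = +1 by Zolotarev.

+1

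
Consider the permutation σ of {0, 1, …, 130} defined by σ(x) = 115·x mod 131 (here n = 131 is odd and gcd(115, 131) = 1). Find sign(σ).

-1

Orbit of 38 under x↦115x: [38, 47, 34, 111, 58, 120, 45]… (length divides ord_131(115)).
π_115 has 2 disjoint cycles with lengths [130, 1] on {0,…,130}.
131 − 2 = 129 transpositions; sign(π) = (−1)^129 = -1.
Zolotarev: (115|131) = -1, matching the cycle-count sign.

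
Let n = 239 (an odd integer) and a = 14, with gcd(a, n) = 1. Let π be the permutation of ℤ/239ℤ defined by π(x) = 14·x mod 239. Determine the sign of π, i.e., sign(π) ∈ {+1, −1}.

Orbit of 59 under x↦14x: [59, 109, 92, 93, 107, 64, 179]… (length divides ord_239(14)).
2 cycles of lengths [238, 1].
2 cycles on 239: each ℓ→(−1)^(ℓ−1), product (−1)^237 = -1.

-1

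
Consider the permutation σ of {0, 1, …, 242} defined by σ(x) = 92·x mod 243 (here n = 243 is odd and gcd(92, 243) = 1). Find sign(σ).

Start at x=167: 167 → 55 → 200 → 175 → 62 → 115 → 131 → … (one orbit).
Cycle type of π: 162 + 54 + 18 + 6 + 2 + 1; total 6 cycles.
sign(π) = (−1)^{n − #cycles} = (−1)^{243−6} = (−1)^237 = -1.
(92|243)_J = -1 (Zolotarev's lemma cross-check).

-1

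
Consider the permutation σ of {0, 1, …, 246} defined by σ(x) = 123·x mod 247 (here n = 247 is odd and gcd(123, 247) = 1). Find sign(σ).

-1

Orbit of 24 under x↦123x: [24, 235, 6, 244, 125, 61, 93]… (length divides ord_247(123)).
The orbit structure of x ↦ 123x mod 247: 10 orbits of sizes [36, 36, 36, 36, 36, 36, 12, 9, 9, 1].
247 − 10 = 237 transpositions; sign(π) = (−1)^237 = -1.
The Jacobi symbol (123|247) = -1 (Zolotarev) agrees.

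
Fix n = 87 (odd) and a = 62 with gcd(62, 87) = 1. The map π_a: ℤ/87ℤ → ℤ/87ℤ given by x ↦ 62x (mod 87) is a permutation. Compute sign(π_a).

-1

Start at x=52: 52 → 5 → 49 → 80 → 1 → 62 → 16 → … (one orbit).
The orbit structure of x ↦ 62x mod 87: 8 orbits of sizes [14, 14, 14, 14, 14, 14, 2, 1].
sign(π) = (−1)^{n − #cycles} = (−1)^{87−8} = (−1)^79 = -1.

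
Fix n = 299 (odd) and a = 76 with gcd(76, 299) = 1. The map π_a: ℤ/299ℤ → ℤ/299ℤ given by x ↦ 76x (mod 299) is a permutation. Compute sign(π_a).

+1

Orbit of 102 under x↦76x: [102, 277, 122, 3, 228, 285, 132]… (length divides ord_299(76)).
π_76 has 5 disjoint cycles with lengths [132, 132, 22, 12, 1] on {0,…,298}.
5 cycles on 299: each ℓ→(−1)^(ℓ−1), product (−1)^294 = +1.
Via Zolotarev, sign(π_{76}) = (76|299) = +1.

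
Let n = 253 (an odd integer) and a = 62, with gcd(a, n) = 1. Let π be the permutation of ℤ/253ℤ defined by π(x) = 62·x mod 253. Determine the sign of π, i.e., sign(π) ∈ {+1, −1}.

-1

Start at x=35: 35 → 146 → 197 → 70 → 39 → 141 → 140 → … (one orbit).
Cycle lengths of π_62 on ℤ/253ℤ: [110, 110, 11, 11, 10, 1]; 6 cycles in total.
6 cycles on 253: each ℓ→(−1)^(ℓ−1), product (−1)^247 = -1.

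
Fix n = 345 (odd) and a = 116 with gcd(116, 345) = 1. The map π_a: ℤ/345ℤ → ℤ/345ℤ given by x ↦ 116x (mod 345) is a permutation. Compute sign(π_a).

Orbit of 1 under x↦116x: [1, 116]… (length divides ord_345(116)).
π_116 has 230 disjoint cycles with lengths [2, 2, 2, 2, 2, 2, 2, 2, 2, 2, 2, 2, 2, 2, 2, 2, 2, 2, 2, 2, 2, 2, 2, 2, 2, 2, 2, 2, 2, 2, 2, 2, 2, 2, 2, 2, 2, 2, 2, 2, 2, 2, 2, 2, 2, 2, 2, 2, 2, 2, 2, 2, 2, 2, 2, 2, 2, 2, 2, 2, 2, 2, 2, 2, 2, 2, 2, 2, 2, 2, 2, 2, 2, 2, 2, 2, 2, 2, 2, 2, 2, 2, 2, 2, 2, 2, 2, 2, 2, 2, 2, 2, 2, 2, 2, 2, 2, 2, 2, 2, 2, 2, 2, 2, 2, 2, 2, 2, 2, 2, 2, 2, 2, 2, 2, 1, 1, 1, 1, 1, 1, 1, 1, 1, 1, 1, 1, 1, 1, 1, 1, 1, 1, 1, 1, 1, 1, 1, 1, 1, 1, 1, 1, 1, 1, 1, 1, 1, 1, 1, 1, 1, 1, 1, 1, 1, 1, 1, 1, 1, 1, 1, 1, 1, 1, 1, 1, 1, 1, 1, 1, 1, 1, 1, 1, 1, 1, 1, 1, 1, 1, 1, 1, 1, 1, 1, 1, 1, 1, 1, 1, 1, 1, 1, 1, 1, 1, 1, 1, 1, 1, 1, 1, 1, 1, 1, 1, 1, 1, 1, 1, 1, 1, 1, 1, 1, 1, 1, 1, 1, 1, 1, 1, 1, 1, 1, 1, 1, 1, 1] on {0,…,344}.
345 − 230 = 115 transpositions; sign(π) = (−1)^115 = -1.
(116|345)_J = -1 (Zolotarev's lemma cross-check).

-1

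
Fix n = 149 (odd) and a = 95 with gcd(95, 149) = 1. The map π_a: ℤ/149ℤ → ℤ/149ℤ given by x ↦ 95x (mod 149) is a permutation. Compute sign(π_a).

+1

Orbit of 67 under x↦95x: [67, 107, 33, 6, 123, 63, 25]… (length divides ord_149(95)).
The orbit structure of x ↦ 95x mod 149: 5 orbits of sizes [37, 37, 37, 37, 1].
n − c = 149 − 5 = 144; sign = (−1)^144 = +1.
Check: (95/149) = +1 by Zolotarev.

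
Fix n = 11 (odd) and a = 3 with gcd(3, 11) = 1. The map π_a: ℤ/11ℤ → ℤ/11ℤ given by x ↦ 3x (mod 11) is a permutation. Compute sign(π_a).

Orbit of 1 under x↦3x: [1, 3, 9, 5, 4]… (length divides ord_11(3)).
The orbit structure of x ↦ 3x mod 11: 3 orbits of sizes [5, 5, 1].
Σ(ℓ_i−1) = 11−3 = 8; sign = (−1)^8 = +1.
The Jacobi symbol (3|11) = +1 (Zolotarev) agrees.

+1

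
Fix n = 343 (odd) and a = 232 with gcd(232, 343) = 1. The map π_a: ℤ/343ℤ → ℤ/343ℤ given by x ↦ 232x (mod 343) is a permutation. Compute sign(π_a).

Start at x=253: 253 → 43 → 29 → 211 → 246 → 134 → 218 → … (one orbit).
π_232 has 19 disjoint cycles with lengths [49, 49, 49, 49, 49, 49, 7, 7, 7, 7, 7, 7, 1, 1, 1, 1, 1, 1, 1] on {0,…,342}.
343 − 19 = 324 transpositions; sign(π) = (−1)^324 = +1.
(232|343)_J = +1 (Zolotarev's lemma cross-check).

+1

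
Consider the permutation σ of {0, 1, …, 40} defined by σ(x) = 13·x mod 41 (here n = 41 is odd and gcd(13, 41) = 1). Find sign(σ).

-1

Orbit of 20 under x↦13x: [20, 14, 18, 29, 8, 22, 40]… (length divides ord_41(13)).
Cycle type of π: 40 + 1; total 2 cycles.
41 − 2 = 39 transpositions; sign(π) = (−1)^39 = -1.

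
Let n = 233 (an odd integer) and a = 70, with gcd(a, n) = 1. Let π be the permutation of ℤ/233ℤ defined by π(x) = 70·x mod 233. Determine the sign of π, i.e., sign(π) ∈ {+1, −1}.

Orbit of 65 under x↦70x: [65, 123, 222, 162, 156, 202, 160]… (length divides ord_233(70)).
The orbit structure of x ↦ 70x mod 233: 2 orbits of sizes [232, 1].
2 cycles on 233: each ℓ→(−1)^(ℓ−1), product (−1)^231 = -1.
Check: (70/233) = -1 by Zolotarev.

-1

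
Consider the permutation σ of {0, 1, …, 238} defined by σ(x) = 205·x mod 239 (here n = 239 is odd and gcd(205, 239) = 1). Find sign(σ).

Start at x=139: 139 → 54 → 76 → 45 → 143 → 157 → 159 → … (one orbit).
The orbit structure of x ↦ 205x mod 239: 2 orbits of sizes [238, 1].
With 2 cycles on 239 points, sign = (−1)^{239−2} = -1.

-1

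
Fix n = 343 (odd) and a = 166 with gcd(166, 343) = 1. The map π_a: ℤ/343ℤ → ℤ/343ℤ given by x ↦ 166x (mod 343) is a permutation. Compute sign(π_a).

-1

Start at x=67: 67 → 146 → 226 → 129 → 148 → 215 → 18 → … (one orbit).
Cycle type of π: 42×7 + 6×8 + 1; total 16 cycles.
Σ(ℓ_i−1) = 343−16 = 327; sign = (−1)^327 = -1.
The Jacobi symbol (166|343) = -1 (Zolotarev) agrees.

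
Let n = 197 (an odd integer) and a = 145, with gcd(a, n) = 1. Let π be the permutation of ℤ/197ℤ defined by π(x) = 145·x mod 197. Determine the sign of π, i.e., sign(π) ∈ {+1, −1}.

-1

Orbit of 176 under x↦145x: [176, 107, 149, 132, 31, 161, 99]… (length divides ord_197(145)).
The orbit structure of x ↦ 145x mod 197: 2 orbits of sizes [196, 1].
2 cycles on 197: each ℓ→(−1)^(ℓ−1), product (−1)^195 = -1.
Via Zolotarev, sign(π_{145}) = (145|197) = -1.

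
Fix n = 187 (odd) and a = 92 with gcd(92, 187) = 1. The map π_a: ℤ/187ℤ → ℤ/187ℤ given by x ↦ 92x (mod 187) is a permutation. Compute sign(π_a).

-1

Start at x=9: 9 → 80 → 67 → 180 → 104 → 31 → 47 → … (one orbit).
Cycle lengths of π_92 on ℤ/187ℤ: [80, 80, 16, 5, 5, 1]; 6 cycles in total.
n − c = 187 − 6 = 181; sign = (−1)^181 = -1.
(92|187)_J = -1 (Zolotarev's lemma cross-check).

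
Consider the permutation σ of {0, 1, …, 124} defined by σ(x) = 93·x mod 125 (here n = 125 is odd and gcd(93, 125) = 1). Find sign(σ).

Orbit of 101 under x↦93x: [101, 18, 49, 57, 51, 118, 99]… (length divides ord_125(93)).
Cycle lengths of π_93 on ℤ/125ℤ: [20, 20, 20, 20, 20, 4, 4, 4, 4, 4, 4, 1]; 12 cycles in total.
sign(π) = (−1)^{n − #cycles} = (−1)^{125−12} = (−1)^113 = -1.
The Jacobi symbol (93|125) = -1 (Zolotarev) agrees.

-1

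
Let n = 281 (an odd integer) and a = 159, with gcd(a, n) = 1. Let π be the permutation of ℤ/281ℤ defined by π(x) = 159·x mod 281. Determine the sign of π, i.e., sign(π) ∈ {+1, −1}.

Start at x=79: 79 → 197 → 132 → 194 → 217 → 221 → 14 → … (one orbit).
Decompose π into cycles: lengths [280, 1] (2 cycles, including the fixed point 0).
sign(π) = (−1)^{n − #cycles} = (−1)^{281−2} = (−1)^279 = -1.
The Jacobi symbol (159|281) = -1 (Zolotarev) agrees.

-1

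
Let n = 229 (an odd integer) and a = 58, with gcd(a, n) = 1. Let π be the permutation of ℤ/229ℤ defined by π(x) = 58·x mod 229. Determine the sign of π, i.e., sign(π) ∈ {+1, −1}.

Trace 42: π^k(42) = [42, 146, 224, 168, 126, 209, 214] for k=0..6.
The orbit structure of x ↦ 58x mod 229: 3 orbits of sizes [114, 114, 1].
With 3 cycles on 229 points, sign = (−1)^{229−3} = +1.
Zolotarev: (58|229) = +1, matching the cycle-count sign.

+1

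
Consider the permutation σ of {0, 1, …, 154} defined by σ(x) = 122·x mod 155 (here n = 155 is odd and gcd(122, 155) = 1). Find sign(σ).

+1

Orbit of 108 under x↦122x: [108, 1, 122, 4, 23, 16, 92]… (length divides ord_155(122)).
π_122 has 11 disjoint cycles with lengths [20, 20, 20, 20, 20, 20, 10, 10, 10, 4, 1] on {0,…,154}.
Σ(ℓ_i−1) = 155−11 = 144; sign = (−1)^144 = +1.
(122|155)_J = +1 (Zolotarev's lemma cross-check).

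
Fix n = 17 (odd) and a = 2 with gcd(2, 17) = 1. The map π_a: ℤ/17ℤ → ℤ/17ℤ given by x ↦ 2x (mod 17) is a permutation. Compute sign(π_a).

Trace 15: π^k(15) = [15, 13, 9, 1, 2, 4, 8] for k=0..6.
Cycle lengths of π_2 on ℤ/17ℤ: [8, 8, 1]; 3 cycles in total.
n − c = 17 − 3 = 14; sign = (−1)^14 = +1.
The Jacobi symbol (2|17) = +1 (Zolotarev) agrees.

+1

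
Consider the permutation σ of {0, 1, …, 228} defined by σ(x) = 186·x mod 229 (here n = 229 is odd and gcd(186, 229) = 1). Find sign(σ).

+1

Orbit of 214 under x↦186x: [214, 187, 203, 202, 16, 228, 43]… (length divides ord_229(186)).
Decompose π into cycles: lengths [38, 38, 38, 38, 38, 38, 1] (7 cycles, including the fixed point 0).
229 − 7 = 222 transpositions; sign(π) = (−1)^222 = +1.
Via Zolotarev, sign(π_{186}) = (186|229) = +1.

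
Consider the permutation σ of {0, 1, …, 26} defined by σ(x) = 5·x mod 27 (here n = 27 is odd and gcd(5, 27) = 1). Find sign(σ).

-1

Start at x=23: 23 → 7 → 8 → 13 → 11 → 1 → 5 → … (one orbit).
Cycle lengths of π_5 on ℤ/27ℤ: [18, 6, 2, 1]; 4 cycles in total.
Σ(ℓ_i−1) = 27−4 = 23; sign = (−1)^23 = -1.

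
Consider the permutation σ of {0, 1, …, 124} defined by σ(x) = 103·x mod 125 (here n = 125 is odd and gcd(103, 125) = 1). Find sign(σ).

-1

Orbit of 51 under x↦103x: [51, 3, 59, 77, 56, 18, 104]… (length divides ord_125(103)).
Cycle type of π: 100 + 20 + 4 + 1; total 4 cycles.
125 − 4 = 121 transpositions; sign(π) = (−1)^121 = -1.
Check: (103/125) = -1 by Zolotarev.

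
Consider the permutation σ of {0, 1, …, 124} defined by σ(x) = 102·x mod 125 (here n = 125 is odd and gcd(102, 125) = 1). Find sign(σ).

-1

Trace 46: π^k(46) = [46, 67, 84, 68, 61, 97, 19] for k=0..6.
4 cycles of lengths [100, 20, 4, 1].
sign(π) = (−1)^{n − #cycles} = (−1)^{125−4} = (−1)^121 = -1.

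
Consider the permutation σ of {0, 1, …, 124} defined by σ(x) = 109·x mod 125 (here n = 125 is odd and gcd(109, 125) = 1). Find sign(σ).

+1

Start at x=99: 99 → 41 → 94 → 121 → 64 → 101 → 9 → … (one orbit).
The orbit structure of x ↦ 109x mod 125: 7 orbits of sizes [50, 50, 10, 10, 2, 2, 1].
Σ(ℓ_i−1) = 125−7 = 118; sign = (−1)^118 = +1.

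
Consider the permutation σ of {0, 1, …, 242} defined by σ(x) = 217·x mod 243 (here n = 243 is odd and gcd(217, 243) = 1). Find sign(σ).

+1

Trace 163: π^k(163) = [163, 136, 109, 82, 55, 28, 1] for k=0..6.
63 cycles of lengths [9, 9, 9, 9, 9, 9, 9, 9, 9, 9, 9, 9, 9, 9, 9, 9, 9, 9, 3, 3, 3, 3, 3, 3, 3, 3, 3, 3, 3, 3, 3, 3, 3, 3, 3, 3, 1, 1, 1, 1, 1, 1, 1, 1, 1, 1, 1, 1, 1, 1, 1, 1, 1, 1, 1, 1, 1, 1, 1, 1, 1, 1, 1].
sign(π) = (−1)^{n − #cycles} = (−1)^{243−63} = (−1)^180 = +1.
Zolotarev: (217|243) = +1, matching the cycle-count sign.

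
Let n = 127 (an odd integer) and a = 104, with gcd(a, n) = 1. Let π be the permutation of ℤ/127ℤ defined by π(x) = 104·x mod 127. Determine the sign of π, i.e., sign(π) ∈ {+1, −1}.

Trace 17: π^k(17) = [17, 117, 103, 44, 4, 35, 84] for k=0..6.
Decompose π into cycles: lengths [63, 63, 1] (3 cycles, including the fixed point 0).
127 − 3 = 124 transpositions; sign(π) = (−1)^124 = +1.
(104|127)_J = +1 (Zolotarev's lemma cross-check).

+1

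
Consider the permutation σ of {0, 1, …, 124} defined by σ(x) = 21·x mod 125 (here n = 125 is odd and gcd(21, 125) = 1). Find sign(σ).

+1

Trace 1: π^k(1) = [1, 21, 66, 11, 106, 101, 121] for k=0..6.
The orbit structure of x ↦ 21x mod 125: 13 orbits of sizes [25, 25, 25, 25, 5, 5, 5, 5, 1, 1, 1, 1, 1].
13 cycles on 125: each ℓ→(−1)^(ℓ−1), product (−1)^112 = +1.
(21|125)_J = +1 (Zolotarev's lemma cross-check).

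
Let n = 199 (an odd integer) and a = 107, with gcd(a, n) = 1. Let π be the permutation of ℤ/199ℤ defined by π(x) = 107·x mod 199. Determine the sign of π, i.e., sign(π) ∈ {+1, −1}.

Trace 198: π^k(198) = [198, 92, 93, 1, 107, 106] for k=0..5.
π_107 has 34 disjoint cycles with lengths [6, 6, 6, 6, 6, 6, 6, 6, 6, 6, 6, 6, 6, 6, 6, 6, 6, 6, 6, 6, 6, 6, 6, 6, 6, 6, 6, 6, 6, 6, 6, 6, 6, 1] on {0,…,198}.
n − c = 199 − 34 = 165; sign = (−1)^165 = -1.

-1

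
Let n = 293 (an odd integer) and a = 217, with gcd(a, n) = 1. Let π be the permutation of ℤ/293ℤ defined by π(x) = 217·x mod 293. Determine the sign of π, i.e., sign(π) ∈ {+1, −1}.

Orbit of 118 under x↦217x: [118, 115, 50, 9, 195, 123, 28]… (length divides ord_293(217)).
Cycle type of π: 292 + 1; total 2 cycles.
sign(π) = (−1)^{n − #cycles} = (−1)^{293−2} = (−1)^291 = -1.
Check: (217/293) = -1 by Zolotarev.

-1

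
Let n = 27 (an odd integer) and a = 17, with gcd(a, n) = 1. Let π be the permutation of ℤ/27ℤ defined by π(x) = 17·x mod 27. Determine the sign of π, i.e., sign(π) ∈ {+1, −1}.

Start at x=1: 1 → 17 → 19 → 26 → 10 → 8 → 1 (one orbit).
Cycle lengths of π_17 on ℤ/27ℤ: [6, 6, 6, 2, 2, 2, 2, 1]; 8 cycles in total.
8 cycles on 27: each ℓ→(−1)^(ℓ−1), product (−1)^19 = -1.

-1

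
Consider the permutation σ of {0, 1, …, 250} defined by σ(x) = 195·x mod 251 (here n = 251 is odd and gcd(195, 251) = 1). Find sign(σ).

Start at x=22: 22 → 23 → 218 → 91 → 175 → 240 → 114 → … (one orbit).
The orbit structure of x ↦ 195x mod 251: 3 orbits of sizes [125, 125, 1].
n − c = 251 − 3 = 248; sign = (−1)^248 = +1.

+1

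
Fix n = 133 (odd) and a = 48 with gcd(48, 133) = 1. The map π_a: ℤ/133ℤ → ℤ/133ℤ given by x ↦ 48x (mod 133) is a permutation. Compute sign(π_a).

+1

Trace 34: π^k(34) = [34, 36, 132, 85, 90, 64, 13] for k=0..6.
π_48 has 11 disjoint cycles with lengths [18, 18, 18, 18, 18, 18, 18, 2, 2, 2, 1] on {0,…,132}.
133 − 11 = 122 transpositions; sign(π) = (−1)^122 = +1.
(48|133)_J = +1 (Zolotarev's lemma cross-check).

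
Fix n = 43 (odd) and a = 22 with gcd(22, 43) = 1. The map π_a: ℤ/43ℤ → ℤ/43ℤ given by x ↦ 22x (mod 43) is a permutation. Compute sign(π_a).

-1

Trace 1: π^k(1) = [1, 22, 11, 27, 35, 39, 41] for k=0..6.
Cycle type of π: 14×3 + 1; total 4 cycles.
n − c = 43 − 4 = 39; sign = (−1)^39 = -1.
(22|43)_J = -1 (Zolotarev's lemma cross-check).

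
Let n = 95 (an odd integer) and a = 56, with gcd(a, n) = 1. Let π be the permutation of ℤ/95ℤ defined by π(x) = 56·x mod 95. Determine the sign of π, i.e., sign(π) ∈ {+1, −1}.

Orbit of 1 under x↦56x: [1, 56]… (length divides ord_95(56)).
Decompose π into cycles: lengths [2, 2, 2, 2, 2, 2, 2, 2, 2, 2, 2, 2, 2, 2, 2, 2, 2, 2, 2, 2, 2, 2, 2, 2, 2, 2, 2, 2, 2, 2, 2, 2, 2, 2, 2, 2, 2, 2, 2, 2, 2, 2, 2, 2, 2, 1, 1, 1, 1, 1] (50 cycles, including the fixed point 0).
sign(π) = (−1)^{n − #cycles} = (−1)^{95−50} = (−1)^45 = -1.
The Jacobi symbol (56|95) = -1 (Zolotarev) agrees.

-1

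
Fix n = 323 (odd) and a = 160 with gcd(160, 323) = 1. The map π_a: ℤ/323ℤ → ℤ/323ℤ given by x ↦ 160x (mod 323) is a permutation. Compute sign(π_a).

Orbit of 316 under x↦160x: [316, 172, 65, 64, 227, 144, 107]… (length divides ord_323(160)).
11 cycles of lengths [48, 48, 48, 48, 48, 48, 16, 6, 6, 6, 1].
11 cycles on 323: each ℓ→(−1)^(ℓ−1), product (−1)^312 = +1.

+1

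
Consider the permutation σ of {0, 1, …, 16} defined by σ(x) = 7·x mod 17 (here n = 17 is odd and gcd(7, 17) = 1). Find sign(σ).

-1

Trace 11: π^k(11) = [11, 9, 12, 16, 10, 2, 14] for k=0..6.
Cycle type of π: 16 + 1; total 2 cycles.
With 2 cycles on 17 points, sign = (−1)^{17−2} = -1.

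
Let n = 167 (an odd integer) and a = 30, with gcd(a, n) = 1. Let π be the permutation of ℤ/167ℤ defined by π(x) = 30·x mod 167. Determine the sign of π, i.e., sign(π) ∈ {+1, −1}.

-1

Trace 41: π^k(41) = [41, 61, 160, 124, 46, 44, 151] for k=0..6.
The orbit structure of x ↦ 30x mod 167: 2 orbits of sizes [166, 1].
sign(π) = (−1)^{n − #cycles} = (−1)^{167−2} = (−1)^165 = -1.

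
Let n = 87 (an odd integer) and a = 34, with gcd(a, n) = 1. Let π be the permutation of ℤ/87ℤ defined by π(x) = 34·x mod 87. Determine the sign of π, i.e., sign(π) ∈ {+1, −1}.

+1

Orbit of 7 under x↦34x: [7, 64, 1, 34, 25, 67, 16]… (length divides ord_87(34)).
Cycle type of π: 14×6 + 1×3; total 9 cycles.
9 cycles on 87: each ℓ→(−1)^(ℓ−1), product (−1)^78 = +1.
Zolotarev: (34|87) = +1, matching the cycle-count sign.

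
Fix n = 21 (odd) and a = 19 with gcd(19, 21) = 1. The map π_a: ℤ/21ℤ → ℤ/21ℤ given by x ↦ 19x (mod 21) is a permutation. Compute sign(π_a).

Start at x=13: 13 → 16 → 10 → 1 → 19 → 4 → 13 (one orbit).
π_19 has 6 disjoint cycles with lengths [6, 6, 6, 1, 1, 1] on {0,…,20}.
With 6 cycles on 21 points, sign = (−1)^{21−6} = -1.
Check: (19/21) = -1 by Zolotarev.

-1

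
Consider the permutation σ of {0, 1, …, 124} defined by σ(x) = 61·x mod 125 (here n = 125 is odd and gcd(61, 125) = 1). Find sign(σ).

+1

Start at x=6: 6 → 116 → 76 → 11 → 46 → 56 → 41 → … (one orbit).
Cycle type of π: 25×4 + 5×4 + 1×5; total 13 cycles.
n − c = 125 − 13 = 112; sign = (−1)^112 = +1.
Zolotarev: (61|125) = +1, matching the cycle-count sign.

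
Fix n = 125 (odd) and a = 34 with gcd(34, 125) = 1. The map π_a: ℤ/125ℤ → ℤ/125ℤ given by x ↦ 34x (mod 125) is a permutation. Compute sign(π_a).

Trace 11: π^k(11) = [11, 124, 91, 94, 71, 39, 76] for k=0..6.
π_34 has 7 disjoint cycles with lengths [50, 50, 10, 10, 2, 2, 1] on {0,…,124}.
125 − 7 = 118 transpositions; sign(π) = (−1)^118 = +1.
Zolotarev: (34|125) = +1, matching the cycle-count sign.

+1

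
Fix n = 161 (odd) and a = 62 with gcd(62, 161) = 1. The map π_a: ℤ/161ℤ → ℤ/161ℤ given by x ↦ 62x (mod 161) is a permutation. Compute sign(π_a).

-1

Orbit of 8 under x↦62x: [8, 13, 1, 62, 141, 48, 78]… (length divides ord_161(62)).
Cycle lengths of π_62 on ℤ/161ℤ: [22, 22, 22, 22, 22, 22, 11, 11, 2, 2, 2, 1]; 12 cycles in total.
Σ(ℓ_i−1) = 161−12 = 149; sign = (−1)^149 = -1.
(62|161)_J = -1 (Zolotarev's lemma cross-check).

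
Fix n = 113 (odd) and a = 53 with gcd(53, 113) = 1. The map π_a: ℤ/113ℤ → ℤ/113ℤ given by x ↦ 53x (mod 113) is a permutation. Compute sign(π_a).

+1

Orbit of 53 under x↦53x: [53, 97, 56, 30, 8, 85, 98]… (length divides ord_113(53)).
The orbit structure of x ↦ 53x mod 113: 5 orbits of sizes [28, 28, 28, 28, 1].
Σ(ℓ_i−1) = 113−5 = 108; sign = (−1)^108 = +1.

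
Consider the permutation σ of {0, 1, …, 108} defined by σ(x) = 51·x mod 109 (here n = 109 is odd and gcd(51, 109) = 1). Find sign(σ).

Orbit of 33 under x↦51x: [33, 48, 50, 43, 13, 9, 23]… (length divides ord_109(51)).
The orbit structure of x ↦ 51x mod 109: 2 orbits of sizes [108, 1].
With 2 cycles on 109 points, sign = (−1)^{109−2} = -1.
Via Zolotarev, sign(π_{51}) = (51|109) = -1.

-1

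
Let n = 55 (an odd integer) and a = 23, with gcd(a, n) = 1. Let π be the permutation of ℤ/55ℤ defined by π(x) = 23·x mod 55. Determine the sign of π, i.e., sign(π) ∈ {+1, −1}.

Trace 1: π^k(1) = [1, 23, 34, 12] for k=0..3.
Decompose π into cycles: lengths [4, 4, 4, 4, 4, 4, 4, 4, 4, 4, 4, 1, 1, 1, 1, 1, 1, 1, 1, 1, 1, 1] (22 cycles, including the fixed point 0).
22 cycles on 55: each ℓ→(−1)^(ℓ−1), product (−1)^33 = -1.

-1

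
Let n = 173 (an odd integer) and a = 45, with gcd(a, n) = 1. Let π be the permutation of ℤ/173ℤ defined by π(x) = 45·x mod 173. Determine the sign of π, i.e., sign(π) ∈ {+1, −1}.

Trace 99: π^k(99) = [99, 130, 141, 117, 75, 88, 154] for k=0..6.
π_45 has 2 disjoint cycles with lengths [172, 1] on {0,…,172}.
sign(π) = (−1)^{n − #cycles} = (−1)^{173−2} = (−1)^171 = -1.
Check: (45/173) = -1 by Zolotarev.

-1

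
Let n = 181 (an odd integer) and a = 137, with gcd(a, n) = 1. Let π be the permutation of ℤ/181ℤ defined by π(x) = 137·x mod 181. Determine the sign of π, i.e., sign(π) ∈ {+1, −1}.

Trace 29: π^k(29) = [29, 172, 34, 133, 121, 106, 42] for k=0..6.
Cycle type of π: 90×2 + 1; total 3 cycles.
3 cycles on 181: each ℓ→(−1)^(ℓ−1), product (−1)^178 = +1.
The Jacobi symbol (137|181) = +1 (Zolotarev) agrees.

+1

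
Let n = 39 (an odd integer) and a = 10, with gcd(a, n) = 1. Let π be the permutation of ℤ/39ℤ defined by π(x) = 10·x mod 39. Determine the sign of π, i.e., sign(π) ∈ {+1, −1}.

+1

Orbit of 1 under x↦10x: [1, 10, 22, 25, 16, 4]… (length divides ord_39(10)).
9 cycles of lengths [6, 6, 6, 6, 6, 6, 1, 1, 1].
39 − 9 = 30 transpositions; sign(π) = (−1)^30 = +1.
Zolotarev: (10|39) = +1, matching the cycle-count sign.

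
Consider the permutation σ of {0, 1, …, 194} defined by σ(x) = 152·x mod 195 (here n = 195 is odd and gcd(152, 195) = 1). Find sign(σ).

+1

Trace 68: π^k(68) = [68, 1, 152, 94, 53, 61, 107] for k=0..6.
The orbit structure of x ↦ 152x mod 195: 25 orbits of sizes [12, 12, 12, 12, 12, 12, 12, 12, 12, 12, 12, 12, 6, 6, 6, 6, 4, 4, 4, 3, 3, 3, 3, 2, 1].
n − c = 195 − 25 = 170; sign = (−1)^170 = +1.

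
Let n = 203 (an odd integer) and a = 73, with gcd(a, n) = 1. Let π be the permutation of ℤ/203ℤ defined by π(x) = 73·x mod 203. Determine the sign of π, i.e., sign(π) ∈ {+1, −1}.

Orbit of 149 under x↦73x: [149, 118, 88, 131, 22, 185, 107]… (length divides ord_203(73)).
π_73 has 5 disjoint cycles with lengths [84, 84, 28, 6, 1] on {0,…,202}.
With 5 cycles on 203 points, sign = (−1)^{203−5} = +1.

+1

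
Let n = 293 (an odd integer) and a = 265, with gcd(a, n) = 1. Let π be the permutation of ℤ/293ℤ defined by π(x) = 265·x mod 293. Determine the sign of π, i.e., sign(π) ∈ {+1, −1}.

-1

Start at x=210: 210 → 273 → 267 → 142 → 126 → 281 → 43 → … (one orbit).
Cycle lengths of π_265 on ℤ/293ℤ: [292, 1]; 2 cycles in total.
Σ(ℓ_i−1) = 293−2 = 291; sign = (−1)^291 = -1.
(265|293)_J = -1 (Zolotarev's lemma cross-check).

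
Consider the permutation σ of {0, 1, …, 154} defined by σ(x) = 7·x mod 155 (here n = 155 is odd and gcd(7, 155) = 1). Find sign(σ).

Orbit of 69 under x↦7x: [69, 18, 126, 107, 129, 128, 121]… (length divides ord_155(7)).
π_7 has 6 disjoint cycles with lengths [60, 60, 15, 15, 4, 1] on {0,…,154}.
155 − 6 = 149 transpositions; sign(π) = (−1)^149 = -1.

-1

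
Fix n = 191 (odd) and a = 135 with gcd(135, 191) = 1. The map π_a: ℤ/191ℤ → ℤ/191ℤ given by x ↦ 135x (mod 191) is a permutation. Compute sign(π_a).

Trace 134: π^k(134) = [134, 136, 24, 184, 10, 13, 36] for k=0..6.
Cycle type of π: 95×2 + 1; total 3 cycles.
With 3 cycles on 191 points, sign = (−1)^{191−3} = +1.
Zolotarev: (135|191) = +1, matching the cycle-count sign.

+1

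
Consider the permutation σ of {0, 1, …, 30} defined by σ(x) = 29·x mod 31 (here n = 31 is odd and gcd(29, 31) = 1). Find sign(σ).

Orbit of 2 under x↦29x: [2, 27, 8, 15, 1, 29, 4]… (length divides ord_31(29)).
Cycle lengths of π_29 on ℤ/31ℤ: [10, 10, 10, 1]; 4 cycles in total.
Σ(ℓ_i−1) = 31−4 = 27; sign = (−1)^27 = -1.

-1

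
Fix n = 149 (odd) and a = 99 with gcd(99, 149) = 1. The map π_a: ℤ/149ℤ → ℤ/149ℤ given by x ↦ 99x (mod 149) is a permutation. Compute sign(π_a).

-1

Start at x=70: 70 → 76 → 74 → 25 → 91 → 69 → 126 → … (one orbit).
Cycle type of π: 148 + 1; total 2 cycles.
Σ(ℓ_i−1) = 149−2 = 147; sign = (−1)^147 = -1.
Zolotarev: (99|149) = -1, matching the cycle-count sign.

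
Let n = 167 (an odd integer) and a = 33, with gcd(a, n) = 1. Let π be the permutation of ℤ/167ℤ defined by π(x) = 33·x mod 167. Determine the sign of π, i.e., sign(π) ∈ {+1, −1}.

+1

Trace 126: π^k(126) = [126, 150, 107, 24, 124, 84, 100] for k=0..6.
Cycle lengths of π_33 on ℤ/167ℤ: [83, 83, 1]; 3 cycles in total.
Σ(ℓ_i−1) = 167−3 = 164; sign = (−1)^164 = +1.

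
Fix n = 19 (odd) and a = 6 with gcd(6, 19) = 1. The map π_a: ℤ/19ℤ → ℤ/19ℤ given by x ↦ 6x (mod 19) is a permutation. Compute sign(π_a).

Trace 6: π^k(6) = [6, 17, 7, 4, 5, 11, 9] for k=0..6.
Cycle lengths of π_6 on ℤ/19ℤ: [9, 9, 1]; 3 cycles in total.
Σ(ℓ_i−1) = 19−3 = 16; sign = (−1)^16 = +1.
Check: (6/19) = +1 by Zolotarev.

+1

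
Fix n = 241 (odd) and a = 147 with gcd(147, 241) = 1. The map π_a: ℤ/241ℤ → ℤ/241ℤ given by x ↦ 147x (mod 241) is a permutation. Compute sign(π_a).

Orbit of 54 under x↦147x: [54, 226, 205, 10, 24, 154, 225]… (length divides ord_241(147)).
π_147 has 9 disjoint cycles with lengths [30, 30, 30, 30, 30, 30, 30, 30, 1] on {0,…,240}.
n − c = 241 − 9 = 232; sign = (−1)^232 = +1.
The Jacobi symbol (147|241) = +1 (Zolotarev) agrees.

+1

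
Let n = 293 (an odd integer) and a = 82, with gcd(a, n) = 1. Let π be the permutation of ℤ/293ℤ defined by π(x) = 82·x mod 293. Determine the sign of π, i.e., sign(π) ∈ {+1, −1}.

Orbit of 229 under x↦82x: [229, 26, 81, 196, 250, 283, 59]… (length divides ord_293(82)).
Cycle type of π: 73×4 + 1; total 5 cycles.
n − c = 293 − 5 = 288; sign = (−1)^288 = +1.
Check: (82/293) = +1 by Zolotarev.

+1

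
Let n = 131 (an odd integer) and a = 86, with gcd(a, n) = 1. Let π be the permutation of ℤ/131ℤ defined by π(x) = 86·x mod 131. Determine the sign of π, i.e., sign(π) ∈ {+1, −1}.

Trace 47: π^k(47) = [47, 112, 69, 39, 79, 113, 24] for k=0..6.
6 cycles of lengths [26, 26, 26, 26, 26, 1].
6 cycles on 131: each ℓ→(−1)^(ℓ−1), product (−1)^125 = -1.

-1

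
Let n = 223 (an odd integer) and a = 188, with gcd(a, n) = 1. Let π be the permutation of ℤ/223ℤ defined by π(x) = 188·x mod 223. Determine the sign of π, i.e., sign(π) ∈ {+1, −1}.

Start at x=76: 76 → 16 → 109 → 199 → 171 → 36 → 78 → … (one orbit).
The orbit structure of x ↦ 188x mod 223: 3 orbits of sizes [111, 111, 1].
sign(π) = (−1)^{n − #cycles} = (−1)^{223−3} = (−1)^220 = +1.
(188|223)_J = +1 (Zolotarev's lemma cross-check).

+1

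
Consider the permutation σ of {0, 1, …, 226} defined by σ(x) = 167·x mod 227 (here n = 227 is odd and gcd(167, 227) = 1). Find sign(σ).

Orbit of 29 under x↦167x: [29, 76, 207, 65, 186, 190, 177]… (length divides ord_227(167)).
3 cycles of lengths [113, 113, 1].
227 − 3 = 224 transpositions; sign(π) = (−1)^224 = +1.

+1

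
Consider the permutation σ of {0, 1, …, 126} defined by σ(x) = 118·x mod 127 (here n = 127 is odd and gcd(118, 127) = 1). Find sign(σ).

-1

Start at x=66: 66 → 41 → 12 → 19 → 83 → 15 → 119 → … (one orbit).
Cycle lengths of π_118 on ℤ/127ℤ: [126, 1]; 2 cycles in total.
With 2 cycles on 127 points, sign = (−1)^{127−2} = -1.
The Jacobi symbol (118|127) = -1 (Zolotarev) agrees.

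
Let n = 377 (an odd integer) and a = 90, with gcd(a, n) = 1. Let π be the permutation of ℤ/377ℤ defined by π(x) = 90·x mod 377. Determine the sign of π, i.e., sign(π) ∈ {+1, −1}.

-1

Trace 246: π^k(246) = [246, 274, 155, 1, 90, 183, 259] for k=0..6.
Decompose π into cycles: lengths [28, 28, 28, 28, 28, 28, 28, 28, 28, 28, 28, 28, 28, 2, 2, 2, 2, 2, 2, 1] (20 cycles, including the fixed point 0).
n − c = 377 − 20 = 357; sign = (−1)^357 = -1.
Zolotarev: (90|377) = -1, matching the cycle-count sign.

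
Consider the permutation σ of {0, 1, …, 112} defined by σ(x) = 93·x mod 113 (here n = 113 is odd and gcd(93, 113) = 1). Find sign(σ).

Orbit of 37 under x↦93x: [37, 51, 110, 60, 43, 44, 24]… (length divides ord_113(93)).
Decompose π into cycles: lengths [112, 1] (2 cycles, including the fixed point 0).
113 − 2 = 111 transpositions; sign(π) = (−1)^111 = -1.
(93|113)_J = -1 (Zolotarev's lemma cross-check).

-1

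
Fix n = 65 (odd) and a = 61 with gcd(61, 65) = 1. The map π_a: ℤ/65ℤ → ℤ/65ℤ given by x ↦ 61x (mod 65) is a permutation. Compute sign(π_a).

Orbit of 61 under x↦61x: [61, 16, 1]… (length divides ord_65(61)).
The orbit structure of x ↦ 61x mod 65: 25 orbits of sizes [3, 3, 3, 3, 3, 3, 3, 3, 3, 3, 3, 3, 3, 3, 3, 3, 3, 3, 3, 3, 1, 1, 1, 1, 1].
With 25 cycles on 65 points, sign = (−1)^{65−25} = +1.
(61|65)_J = +1 (Zolotarev's lemma cross-check).

+1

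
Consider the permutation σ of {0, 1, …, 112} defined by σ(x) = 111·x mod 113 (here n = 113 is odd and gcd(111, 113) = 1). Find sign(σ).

Start at x=15: 15 → 83 → 60 → 106 → 14 → 85 → 56 → … (one orbit).
5 cycles of lengths [28, 28, 28, 28, 1].
113 − 5 = 108 transpositions; sign(π) = (−1)^108 = +1.
Zolotarev: (111|113) = +1, matching the cycle-count sign.

+1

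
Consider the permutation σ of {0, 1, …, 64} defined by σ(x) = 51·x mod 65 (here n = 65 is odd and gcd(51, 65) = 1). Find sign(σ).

Trace 1: π^k(1) = [1, 51] for k=0..1.
35 cycles of lengths [2, 2, 2, 2, 2, 2, 2, 2, 2, 2, 2, 2, 2, 2, 2, 2, 2, 2, 2, 2, 2, 2, 2, 2, 2, 2, 2, 2, 2, 2, 1, 1, 1, 1, 1].
n − c = 65 − 35 = 30; sign = (−1)^30 = +1.

+1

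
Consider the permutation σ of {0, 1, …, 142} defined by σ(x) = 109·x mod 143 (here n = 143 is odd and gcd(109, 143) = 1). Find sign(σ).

Orbit of 21 under x↦109x: [21, 1, 109, 12]… (length divides ord_143(109)).
39 cycles of lengths [4, 4, 4, 4, 4, 4, 4, 4, 4, 4, 4, 4, 4, 4, 4, 4, 4, 4, 4, 4, 4, 4, 4, 4, 4, 4, 4, 4, 4, 4, 4, 4, 4, 2, 2, 2, 2, 2, 1].
39 cycles on 143: each ℓ→(−1)^(ℓ−1), product (−1)^104 = +1.
Check: (109/143) = +1 by Zolotarev.

+1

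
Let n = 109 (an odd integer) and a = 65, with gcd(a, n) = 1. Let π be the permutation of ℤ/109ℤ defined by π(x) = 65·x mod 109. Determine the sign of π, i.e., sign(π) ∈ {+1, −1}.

Trace 29: π^k(29) = [29, 32, 9, 40, 93, 50, 89] for k=0..6.
The orbit structure of x ↦ 65x mod 109: 2 orbits of sizes [108, 1].
n − c = 109 − 2 = 107; sign = (−1)^107 = -1.
Check: (65/109) = -1 by Zolotarev.

-1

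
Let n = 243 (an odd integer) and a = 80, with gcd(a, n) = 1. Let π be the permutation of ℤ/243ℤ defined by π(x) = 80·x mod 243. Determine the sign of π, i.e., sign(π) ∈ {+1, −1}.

Orbit of 242 under x↦80x: [242, 163, 161, 1, 80, 82]… (length divides ord_243(80)).
π_80 has 68 disjoint cycles with lengths [6, 6, 6, 6, 6, 6, 6, 6, 6, 6, 6, 6, 6, 6, 6, 6, 6, 6, 6, 6, 6, 6, 6, 6, 6, 6, 6, 2, 2, 2, 2, 2, 2, 2, 2, 2, 2, 2, 2, 2, 2, 2, 2, 2, 2, 2, 2, 2, 2, 2, 2, 2, 2, 2, 2, 2, 2, 2, 2, 2, 2, 2, 2, 2, 2, 2, 2, 1] on {0,…,242}.
With 68 cycles on 243 points, sign = (−1)^{243−68} = -1.
Via Zolotarev, sign(π_{80}) = (80|243) = -1.

-1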